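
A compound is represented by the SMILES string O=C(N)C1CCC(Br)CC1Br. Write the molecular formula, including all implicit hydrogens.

Walk through each heavy atom and fill implicit hydrogens from standard valence (C 4, N 3, O 2, S 2, halogen 1):
  atom 1: O, bond orders sum to 2 (valence 2) → 0 H
  atom 2: C, bond orders sum to 4 (valence 4) → 0 H
  atom 3: N, bond orders sum to 1 (valence 3) → 2 H
  atom 4: C, bond orders sum to 3 (valence 4) → 1 H
  atom 5: C, bond orders sum to 2 (valence 4) → 2 H
  atom 6: C, bond orders sum to 2 (valence 4) → 2 H
  atom 7: C, bond orders sum to 3 (valence 4) → 1 H
  atom 8: Br (halogen, monovalent) → 0 H
  atom 9: C, bond orders sum to 2 (valence 4) → 2 H
  atom 10: C, bond orders sum to 3 (valence 4) → 1 H
  atom 11: Br (halogen, monovalent) → 0 H
Totals → C:7, H:11, Br:2, N:1, O:1.
In Hill order: C7H11Br2NO.

C7H11Br2NO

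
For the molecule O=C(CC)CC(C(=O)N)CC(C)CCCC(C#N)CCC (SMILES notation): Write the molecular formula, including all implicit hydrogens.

C17H30N2O2

Walk through each heavy atom and fill implicit hydrogens from standard valence (C 4, N 3, O 2, S 2, halogen 1):
  atom 1: O, bond orders sum to 2 (valence 2) → 0 H
  atom 2: C, bond orders sum to 4 (valence 4) → 0 H
  atom 3: C, bond orders sum to 2 (valence 4) → 2 H
  atom 4: C, bond orders sum to 1 (valence 4) → 3 H
  atom 5: C, bond orders sum to 2 (valence 4) → 2 H
  atom 6: C, bond orders sum to 3 (valence 4) → 1 H
  atom 7: C, bond orders sum to 4 (valence 4) → 0 H
  atom 8: O, bond orders sum to 2 (valence 2) → 0 H
  atom 9: N, bond orders sum to 1 (valence 3) → 2 H
  atom 10: C, bond orders sum to 2 (valence 4) → 2 H
  atom 11: C, bond orders sum to 3 (valence 4) → 1 H
  atom 12: C, bond orders sum to 1 (valence 4) → 3 H
  atom 13: C, bond orders sum to 2 (valence 4) → 2 H
  atom 14: C, bond orders sum to 2 (valence 4) → 2 H
  atom 15: C, bond orders sum to 2 (valence 4) → 2 H
  atom 16: C, bond orders sum to 3 (valence 4) → 1 H
  atom 17: C, bond orders sum to 4 (valence 4) → 0 H
  atom 18: N, bond orders sum to 3 (valence 3) → 0 H
  atom 19: C, bond orders sum to 2 (valence 4) → 2 H
  atom 20: C, bond orders sum to 2 (valence 4) → 2 H
  atom 21: C, bond orders sum to 1 (valence 4) → 3 H
Totals → C:17, H:30, N:2, O:2.
In Hill order: C17H30N2O2.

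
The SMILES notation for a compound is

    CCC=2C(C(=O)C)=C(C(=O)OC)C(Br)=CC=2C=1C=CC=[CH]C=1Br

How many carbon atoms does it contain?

Count every carbon token in the SMILES (each C, including those in ring-closure positions and inside branches).
Carbon count: 18.

18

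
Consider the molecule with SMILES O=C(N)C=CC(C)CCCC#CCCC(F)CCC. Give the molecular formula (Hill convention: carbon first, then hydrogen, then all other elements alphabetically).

C16H26FNO

Walk through each heavy atom and fill implicit hydrogens from standard valence (C 4, N 3, O 2, S 2, halogen 1):
  atom 1: O, bond orders sum to 2 (valence 2) → 0 H
  atom 2: C, bond orders sum to 4 (valence 4) → 0 H
  atom 3: N, bond orders sum to 1 (valence 3) → 2 H
  atom 4: C, bond orders sum to 3 (valence 4) → 1 H
  atom 5: C, bond orders sum to 3 (valence 4) → 1 H
  atom 6: C, bond orders sum to 3 (valence 4) → 1 H
  atom 7: C, bond orders sum to 1 (valence 4) → 3 H
  atom 8: C, bond orders sum to 2 (valence 4) → 2 H
  atom 9: C, bond orders sum to 2 (valence 4) → 2 H
  atom 10: C, bond orders sum to 2 (valence 4) → 2 H
  atom 11: C, bond orders sum to 4 (valence 4) → 0 H
  atom 12: C, bond orders sum to 4 (valence 4) → 0 H
  atom 13: C, bond orders sum to 2 (valence 4) → 2 H
  atom 14: C, bond orders sum to 2 (valence 4) → 2 H
  atom 15: C, bond orders sum to 3 (valence 4) → 1 H
  atom 16: F (halogen, monovalent) → 0 H
  atom 17: C, bond orders sum to 2 (valence 4) → 2 H
  atom 18: C, bond orders sum to 2 (valence 4) → 2 H
  atom 19: C, bond orders sum to 1 (valence 4) → 3 H
Totals → C:16, H:26, F:1, N:1, O:1.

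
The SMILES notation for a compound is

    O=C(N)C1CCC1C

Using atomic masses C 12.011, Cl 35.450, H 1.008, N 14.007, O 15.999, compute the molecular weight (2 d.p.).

113.16 g/mol

First, the molecular formula is C6H11NO (counting implicit H from valence).
  C: 6 × 12.011 = 72.066
  H: 11 × 1.008 = 11.088
  N: 1 × 14.007 = 14.007
  O: 1 × 15.999 = 15.999
Sum: 6×12.011 + 11×1.008 + 1×14.007 + 1×15.999 = 113.160 → 113.16 g/mol.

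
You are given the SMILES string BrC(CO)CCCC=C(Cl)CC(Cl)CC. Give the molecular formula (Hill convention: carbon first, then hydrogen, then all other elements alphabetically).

C11H19BrCl2O

Walk through each heavy atom and fill implicit hydrogens from standard valence (C 4, N 3, O 2, S 2, halogen 1):
  atom 1: Br (halogen, monovalent) → 0 H
  atom 2: C, bond orders sum to 3 (valence 4) → 1 H
  atom 3: C, bond orders sum to 2 (valence 4) → 2 H
  atom 4: O, bond orders sum to 1 (valence 2) → 1 H
  atom 5: C, bond orders sum to 2 (valence 4) → 2 H
  atom 6: C, bond orders sum to 2 (valence 4) → 2 H
  atom 7: C, bond orders sum to 2 (valence 4) → 2 H
  atom 8: C, bond orders sum to 3 (valence 4) → 1 H
  atom 9: C, bond orders sum to 4 (valence 4) → 0 H
  atom 10: Cl (halogen, monovalent) → 0 H
  atom 11: C, bond orders sum to 2 (valence 4) → 2 H
  atom 12: C, bond orders sum to 3 (valence 4) → 1 H
  atom 13: Cl (halogen, monovalent) → 0 H
  atom 14: C, bond orders sum to 2 (valence 4) → 2 H
  atom 15: C, bond orders sum to 1 (valence 4) → 3 H
Totals → C:11, H:19, Br:1, Cl:2, O:1.
In Hill order: C11H19BrCl2O.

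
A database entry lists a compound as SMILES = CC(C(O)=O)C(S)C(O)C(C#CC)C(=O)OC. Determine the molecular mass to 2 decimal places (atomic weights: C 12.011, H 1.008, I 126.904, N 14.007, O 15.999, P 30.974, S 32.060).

First, the molecular formula is C11H16O5S (counting implicit H from valence).
  C: 11 × 12.011 = 132.121
  H: 16 × 1.008 = 16.128
  O: 5 × 15.999 = 79.995
  S: 1 × 32.060 = 32.060
Sum: 11×12.011 + 16×1.008 + 5×15.999 + 1×32.060 = 260.304 → 260.30 g/mol.

260.30 g/mol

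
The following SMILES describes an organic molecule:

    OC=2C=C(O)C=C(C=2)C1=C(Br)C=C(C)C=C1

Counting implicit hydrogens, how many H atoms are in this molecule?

11

Walk through each heavy atom and fill implicit hydrogens from standard valence (C 4, N 3, O 2, S 2, halogen 1):
  atom 1: O, bond orders sum to 1 (valence 2) → 1 H
  atom 2: C, bond orders sum to 4 (valence 4) → 0 H
  atom 3: C, bond orders sum to 3 (valence 4) → 1 H
  atom 4: C, bond orders sum to 4 (valence 4) → 0 H
  atom 5: O, bond orders sum to 1 (valence 2) → 1 H
  atom 6: C, bond orders sum to 3 (valence 4) → 1 H
  atom 7: C, bond orders sum to 4 (valence 4) → 0 H
  atom 8: C, bond orders sum to 3 (valence 4) → 1 H
  atom 9: C, bond orders sum to 4 (valence 4) → 0 H
  atom 10: C, bond orders sum to 4 (valence 4) → 0 H
  atom 11: Br (halogen, monovalent) → 0 H
  atom 12: C, bond orders sum to 3 (valence 4) → 1 H
  atom 13: C, bond orders sum to 4 (valence 4) → 0 H
  atom 14: C, bond orders sum to 1 (valence 4) → 3 H
  atom 15: C, bond orders sum to 3 (valence 4) → 1 H
  atom 16: C, bond orders sum to 3 (valence 4) → 1 H
Total hydrogens: 11.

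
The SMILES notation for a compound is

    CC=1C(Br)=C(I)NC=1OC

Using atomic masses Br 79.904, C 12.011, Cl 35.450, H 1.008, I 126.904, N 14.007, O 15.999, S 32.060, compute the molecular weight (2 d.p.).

First, the molecular formula is C6H7BrINO (counting implicit H from valence).
  Br: 1 × 79.904 = 79.904
  C: 6 × 12.011 = 72.066
  H: 7 × 1.008 = 7.056
  I: 1 × 126.904 = 126.904
  N: 1 × 14.007 = 14.007
  O: 1 × 15.999 = 15.999
Sum: 1×79.904 + 6×12.011 + 7×1.008 + 1×126.904 + 1×14.007 + 1×15.999 = 315.936 → 315.94 g/mol.

315.94 g/mol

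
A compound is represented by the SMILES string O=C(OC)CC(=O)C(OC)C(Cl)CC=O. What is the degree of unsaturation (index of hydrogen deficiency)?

3

Molecular formula: C9H13ClO5.
DoU = (2C + 2 + N − H − X) / 2, where X is the halogen count and O/S are ignored.
    = (2·9 + 2 + 0 − 13 − 1) / 2 = 6 / 2 = 3.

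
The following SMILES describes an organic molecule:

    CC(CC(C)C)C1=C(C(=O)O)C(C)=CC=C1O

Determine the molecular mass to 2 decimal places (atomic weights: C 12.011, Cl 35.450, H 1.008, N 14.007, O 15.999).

236.31 g/mol

First, the molecular formula is C14H20O3 (counting implicit H from valence).
  C: 14 × 12.011 = 168.154
  H: 20 × 1.008 = 20.160
  O: 3 × 15.999 = 47.997
Sum: 14×12.011 + 20×1.008 + 3×15.999 = 236.311 → 236.31 g/mol.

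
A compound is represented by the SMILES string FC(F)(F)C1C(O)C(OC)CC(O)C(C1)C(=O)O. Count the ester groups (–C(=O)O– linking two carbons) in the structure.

0

Scan the SMILES for the ester motif — none present.
Groups that are present: 1 carboxylic acid, 1 ether, 2 hydroxyl.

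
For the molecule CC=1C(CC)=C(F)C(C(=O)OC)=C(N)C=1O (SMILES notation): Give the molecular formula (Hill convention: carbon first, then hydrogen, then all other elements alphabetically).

Walk through each heavy atom and fill implicit hydrogens from standard valence (C 4, N 3, O 2, S 2, halogen 1):
  atom 1: C, bond orders sum to 1 (valence 4) → 3 H
  atom 2: C, bond orders sum to 4 (valence 4) → 0 H
  atom 3: C, bond orders sum to 4 (valence 4) → 0 H
  atom 4: C, bond orders sum to 2 (valence 4) → 2 H
  atom 5: C, bond orders sum to 1 (valence 4) → 3 H
  atom 6: C, bond orders sum to 4 (valence 4) → 0 H
  atom 7: F (halogen, monovalent) → 0 H
  atom 8: C, bond orders sum to 4 (valence 4) → 0 H
  atom 9: C, bond orders sum to 4 (valence 4) → 0 H
  atom 10: O, bond orders sum to 2 (valence 2) → 0 H
  atom 11: O, bond orders sum to 2 (valence 2) → 0 H
  atom 12: C, bond orders sum to 1 (valence 4) → 3 H
  atom 13: C, bond orders sum to 4 (valence 4) → 0 H
  atom 14: N, bond orders sum to 1 (valence 3) → 2 H
  atom 15: C, bond orders sum to 4 (valence 4) → 0 H
  atom 16: O, bond orders sum to 1 (valence 2) → 1 H
Totals → C:11, H:14, F:1, N:1, O:3.

C11H14FNO3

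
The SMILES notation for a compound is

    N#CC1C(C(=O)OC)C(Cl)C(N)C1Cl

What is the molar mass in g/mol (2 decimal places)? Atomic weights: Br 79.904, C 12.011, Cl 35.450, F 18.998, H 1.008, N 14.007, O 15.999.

237.08 g/mol

First, the molecular formula is C8H10Cl2N2O2 (counting implicit H from valence).
  C: 8 × 12.011 = 96.088
  Cl: 2 × 35.450 = 70.900
  H: 10 × 1.008 = 10.080
  N: 2 × 14.007 = 28.014
  O: 2 × 15.999 = 31.998
Sum: 8×12.011 + 2×35.450 + 10×1.008 + 2×14.007 + 2×15.999 = 237.080 → 237.08 g/mol.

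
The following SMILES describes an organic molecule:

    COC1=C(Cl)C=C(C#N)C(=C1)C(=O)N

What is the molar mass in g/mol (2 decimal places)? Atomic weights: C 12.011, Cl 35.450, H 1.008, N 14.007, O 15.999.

210.62 g/mol

First, the molecular formula is C9H7ClN2O2 (counting implicit H from valence).
  C: 9 × 12.011 = 108.099
  Cl: 1 × 35.450 = 35.450
  H: 7 × 1.008 = 7.056
  N: 2 × 14.007 = 28.014
  O: 2 × 15.999 = 31.998
Sum: 9×12.011 + 1×35.450 + 7×1.008 + 2×14.007 + 2×15.999 = 210.617 → 210.62 g/mol.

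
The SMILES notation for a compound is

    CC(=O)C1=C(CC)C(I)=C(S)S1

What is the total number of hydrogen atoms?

Walk through each heavy atom and fill implicit hydrogens from standard valence (C 4, N 3, O 2, S 2, halogen 1):
  atom 1: C, bond orders sum to 1 (valence 4) → 3 H
  atom 2: C, bond orders sum to 4 (valence 4) → 0 H
  atom 3: O, bond orders sum to 2 (valence 2) → 0 H
  atom 4: C, bond orders sum to 4 (valence 4) → 0 H
  atom 5: C, bond orders sum to 4 (valence 4) → 0 H
  atom 6: C, bond orders sum to 2 (valence 4) → 2 H
  atom 7: C, bond orders sum to 1 (valence 4) → 3 H
  atom 8: C, bond orders sum to 4 (valence 4) → 0 H
  atom 9: I (halogen, monovalent) → 0 H
  atom 10: C, bond orders sum to 4 (valence 4) → 0 H
  atom 11: S, bond orders sum to 1 (valence 2) → 1 H
  atom 12: S, bond orders sum to 2 (valence 2) → 0 H
Total hydrogens: 9.

9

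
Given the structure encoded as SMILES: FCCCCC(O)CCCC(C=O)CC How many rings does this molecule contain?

In SMILES, each pair of matching ring-closure digits denotes one ring-closing bond; the number of such bonds equals the number of independent rings.
Ring-closure bonds here: 0.

0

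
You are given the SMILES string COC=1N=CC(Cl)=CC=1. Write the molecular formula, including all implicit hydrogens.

C6H6ClNO

Walk through each heavy atom and fill implicit hydrogens from standard valence (C 4, N 3, O 2, S 2, halogen 1):
  atom 1: C, bond orders sum to 1 (valence 4) → 3 H
  atom 2: O, bond orders sum to 2 (valence 2) → 0 H
  atom 3: C, bond orders sum to 4 (valence 4) → 0 H
  atom 4: N, bond orders sum to 3 (valence 3) → 0 H
  atom 5: C, bond orders sum to 3 (valence 4) → 1 H
  atom 6: C, bond orders sum to 4 (valence 4) → 0 H
  atom 7: Cl (halogen, monovalent) → 0 H
  atom 8: C, bond orders sum to 3 (valence 4) → 1 H
  atom 9: C, bond orders sum to 3 (valence 4) → 1 H
Totals → C:6, H:6, Cl:1, N:1, O:1.
In Hill order: C6H6ClNO.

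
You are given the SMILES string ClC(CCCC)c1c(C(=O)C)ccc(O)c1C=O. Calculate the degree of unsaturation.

Molecular formula: C14H17ClO3.
DoU = (2C + 2 + N − H − X) / 2, where X is the halogen count and O/S are ignored.
    = (2·14 + 2 + 0 − 17 − 1) / 2 = 12 / 2 = 6.

6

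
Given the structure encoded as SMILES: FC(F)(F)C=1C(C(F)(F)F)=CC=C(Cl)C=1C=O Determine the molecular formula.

C9H3ClF6O

Walk through each heavy atom and fill implicit hydrogens from standard valence (C 4, N 3, O 2, S 2, halogen 1):
  atom 1: F (halogen, monovalent) → 0 H
  atom 2: C, bond orders sum to 4 (valence 4) → 0 H
  atom 3: F (halogen, monovalent) → 0 H
  atom 4: F (halogen, monovalent) → 0 H
  atom 5: C, bond orders sum to 4 (valence 4) → 0 H
  atom 6: C, bond orders sum to 4 (valence 4) → 0 H
  atom 7: C, bond orders sum to 4 (valence 4) → 0 H
  atom 8: F (halogen, monovalent) → 0 H
  atom 9: F (halogen, monovalent) → 0 H
  atom 10: F (halogen, monovalent) → 0 H
  atom 11: C, bond orders sum to 3 (valence 4) → 1 H
  atom 12: C, bond orders sum to 3 (valence 4) → 1 H
  atom 13: C, bond orders sum to 4 (valence 4) → 0 H
  atom 14: Cl (halogen, monovalent) → 0 H
  atom 15: C, bond orders sum to 4 (valence 4) → 0 H
  atom 16: C, bond orders sum to 3 (valence 4) → 1 H
  atom 17: O, bond orders sum to 2 (valence 2) → 0 H
Totals → C:9, H:3, Cl:1, F:6, O:1.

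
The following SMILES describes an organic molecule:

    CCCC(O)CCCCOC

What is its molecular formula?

Walk through each heavy atom and fill implicit hydrogens from standard valence (C 4, N 3, O 2, S 2, halogen 1):
  atom 1: C, bond orders sum to 1 (valence 4) → 3 H
  atom 2: C, bond orders sum to 2 (valence 4) → 2 H
  atom 3: C, bond orders sum to 2 (valence 4) → 2 H
  atom 4: C, bond orders sum to 3 (valence 4) → 1 H
  atom 5: O, bond orders sum to 1 (valence 2) → 1 H
  atom 6: C, bond orders sum to 2 (valence 4) → 2 H
  atom 7: C, bond orders sum to 2 (valence 4) → 2 H
  atom 8: C, bond orders sum to 2 (valence 4) → 2 H
  atom 9: C, bond orders sum to 2 (valence 4) → 2 H
  atom 10: O, bond orders sum to 2 (valence 2) → 0 H
  atom 11: C, bond orders sum to 1 (valence 4) → 3 H
Totals → C:9, H:20, O:2.
In Hill order: C9H20O2.

C9H20O2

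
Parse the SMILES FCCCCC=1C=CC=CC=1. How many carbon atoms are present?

Count every carbon token in the SMILES (each C, including those in ring-closure positions and inside branches).
Carbon count: 10.

10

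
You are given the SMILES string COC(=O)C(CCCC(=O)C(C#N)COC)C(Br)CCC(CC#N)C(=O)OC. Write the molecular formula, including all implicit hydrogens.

C19H27BrN2O6

Walk through each heavy atom and fill implicit hydrogens from standard valence (C 4, N 3, O 2, S 2, halogen 1):
  atom 1: C, bond orders sum to 1 (valence 4) → 3 H
  atom 2: O, bond orders sum to 2 (valence 2) → 0 H
  atom 3: C, bond orders sum to 4 (valence 4) → 0 H
  atom 4: O, bond orders sum to 2 (valence 2) → 0 H
  atom 5: C, bond orders sum to 3 (valence 4) → 1 H
  atom 6: C, bond orders sum to 2 (valence 4) → 2 H
  atom 7: C, bond orders sum to 2 (valence 4) → 2 H
  atom 8: C, bond orders sum to 2 (valence 4) → 2 H
  atom 9: C, bond orders sum to 4 (valence 4) → 0 H
  atom 10: O, bond orders sum to 2 (valence 2) → 0 H
  atom 11: C, bond orders sum to 3 (valence 4) → 1 H
  atom 12: C, bond orders sum to 4 (valence 4) → 0 H
  atom 13: N, bond orders sum to 3 (valence 3) → 0 H
  atom 14: C, bond orders sum to 2 (valence 4) → 2 H
  atom 15: O, bond orders sum to 2 (valence 2) → 0 H
  atom 16: C, bond orders sum to 1 (valence 4) → 3 H
  atom 17: C, bond orders sum to 3 (valence 4) → 1 H
  atom 18: Br (halogen, monovalent) → 0 H
  atom 19: C, bond orders sum to 2 (valence 4) → 2 H
  atom 20: C, bond orders sum to 2 (valence 4) → 2 H
  atom 21: C, bond orders sum to 3 (valence 4) → 1 H
  atom 22: C, bond orders sum to 2 (valence 4) → 2 H
  atom 23: C, bond orders sum to 4 (valence 4) → 0 H
  atom 24: N, bond orders sum to 3 (valence 3) → 0 H
  atom 25: C, bond orders sum to 4 (valence 4) → 0 H
  atom 26: O, bond orders sum to 2 (valence 2) → 0 H
  atom 27: O, bond orders sum to 2 (valence 2) → 0 H
  atom 28: C, bond orders sum to 1 (valence 4) → 3 H
Totals → C:19, H:27, Br:1, N:2, O:6.
In Hill order: C19H27BrN2O6.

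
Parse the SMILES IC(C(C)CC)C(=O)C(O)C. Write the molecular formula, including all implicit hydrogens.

C8H15IO2

Walk through each heavy atom and fill implicit hydrogens from standard valence (C 4, N 3, O 2, S 2, halogen 1):
  atom 1: I (halogen, monovalent) → 0 H
  atom 2: C, bond orders sum to 3 (valence 4) → 1 H
  atom 3: C, bond orders sum to 3 (valence 4) → 1 H
  atom 4: C, bond orders sum to 1 (valence 4) → 3 H
  atom 5: C, bond orders sum to 2 (valence 4) → 2 H
  atom 6: C, bond orders sum to 1 (valence 4) → 3 H
  atom 7: C, bond orders sum to 4 (valence 4) → 0 H
  atom 8: O, bond orders sum to 2 (valence 2) → 0 H
  atom 9: C, bond orders sum to 3 (valence 4) → 1 H
  atom 10: O, bond orders sum to 1 (valence 2) → 1 H
  atom 11: C, bond orders sum to 1 (valence 4) → 3 H
Totals → C:8, H:15, I:1, O:2.
In Hill order: C8H15IO2.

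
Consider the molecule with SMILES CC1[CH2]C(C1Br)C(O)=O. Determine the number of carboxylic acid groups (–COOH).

The carboxylic acid motif appears at heavy-atom position 7 in the SMILES.
Carboxylic acid count: 1.

1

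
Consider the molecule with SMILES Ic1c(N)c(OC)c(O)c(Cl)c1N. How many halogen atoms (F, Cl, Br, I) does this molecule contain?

Halogen atoms appear at heavy-atom positions 1, 11 (1×Cl, 1×I).
Other groups present: 1 ether, 1 hydroxyl, 2 primary amine.
Halogen count: 2.

2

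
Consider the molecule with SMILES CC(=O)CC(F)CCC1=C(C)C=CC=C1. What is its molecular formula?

Walk through each heavy atom and fill implicit hydrogens from standard valence (C 4, N 3, O 2, S 2, halogen 1):
  atom 1: C, bond orders sum to 1 (valence 4) → 3 H
  atom 2: C, bond orders sum to 4 (valence 4) → 0 H
  atom 3: O, bond orders sum to 2 (valence 2) → 0 H
  atom 4: C, bond orders sum to 2 (valence 4) → 2 H
  atom 5: C, bond orders sum to 3 (valence 4) → 1 H
  atom 6: F (halogen, monovalent) → 0 H
  atom 7: C, bond orders sum to 2 (valence 4) → 2 H
  atom 8: C, bond orders sum to 2 (valence 4) → 2 H
  atom 9: C, bond orders sum to 4 (valence 4) → 0 H
  atom 10: C, bond orders sum to 4 (valence 4) → 0 H
  atom 11: C, bond orders sum to 1 (valence 4) → 3 H
  atom 12: C, bond orders sum to 3 (valence 4) → 1 H
  atom 13: C, bond orders sum to 3 (valence 4) → 1 H
  atom 14: C, bond orders sum to 3 (valence 4) → 1 H
  atom 15: C, bond orders sum to 3 (valence 4) → 1 H
Totals → C:13, H:17, F:1, O:1.
In Hill order: C13H17FO.

C13H17FO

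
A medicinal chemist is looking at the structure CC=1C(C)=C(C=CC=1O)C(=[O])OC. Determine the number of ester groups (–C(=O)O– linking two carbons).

1

The ester motif appears at heavy-atom position 10 in the SMILES.
Other groups present: 1 hydroxyl.
Ester count: 1.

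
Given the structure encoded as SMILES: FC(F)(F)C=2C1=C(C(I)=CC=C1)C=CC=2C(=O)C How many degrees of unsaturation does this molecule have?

Molecular formula: C13H8F3IO.
DoU = (2C + 2 + N − H − X) / 2, where X is the halogen count and O/S are ignored.
    = (2·13 + 2 + 0 − 8 − 4) / 2 = 16 / 2 = 8.

8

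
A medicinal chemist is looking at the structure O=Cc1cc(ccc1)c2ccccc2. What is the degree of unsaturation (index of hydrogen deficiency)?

9

Molecular formula: C13H10O.
DoU = (2C + 2 + N − H − X) / 2, where X is the halogen count and O/S are ignored.
    = (2·13 + 2 + 0 − 10 − 0) / 2 = 18 / 2 = 9.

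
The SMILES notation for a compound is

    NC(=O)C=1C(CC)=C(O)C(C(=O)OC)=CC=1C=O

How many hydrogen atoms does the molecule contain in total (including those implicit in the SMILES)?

Walk through each heavy atom and fill implicit hydrogens from standard valence (C 4, N 3, O 2, S 2, halogen 1):
  atom 1: N, bond orders sum to 1 (valence 3) → 2 H
  atom 2: C, bond orders sum to 4 (valence 4) → 0 H
  atom 3: O, bond orders sum to 2 (valence 2) → 0 H
  atom 4: C, bond orders sum to 4 (valence 4) → 0 H
  atom 5: C, bond orders sum to 4 (valence 4) → 0 H
  atom 6: C, bond orders sum to 2 (valence 4) → 2 H
  atom 7: C, bond orders sum to 1 (valence 4) → 3 H
  atom 8: C, bond orders sum to 4 (valence 4) → 0 H
  atom 9: O, bond orders sum to 1 (valence 2) → 1 H
  atom 10: C, bond orders sum to 4 (valence 4) → 0 H
  atom 11: C, bond orders sum to 4 (valence 4) → 0 H
  atom 12: O, bond orders sum to 2 (valence 2) → 0 H
  atom 13: O, bond orders sum to 2 (valence 2) → 0 H
  atom 14: C, bond orders sum to 1 (valence 4) → 3 H
  atom 15: C, bond orders sum to 3 (valence 4) → 1 H
  atom 16: C, bond orders sum to 4 (valence 4) → 0 H
  atom 17: C, bond orders sum to 3 (valence 4) → 1 H
  atom 18: O, bond orders sum to 2 (valence 2) → 0 H
Total hydrogens: 13.

13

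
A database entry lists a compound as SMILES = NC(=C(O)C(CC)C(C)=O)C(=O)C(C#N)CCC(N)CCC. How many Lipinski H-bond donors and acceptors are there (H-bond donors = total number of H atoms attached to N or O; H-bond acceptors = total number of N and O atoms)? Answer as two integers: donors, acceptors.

5, 6

Donors: find every N or O and count the H atoms it carries.
  atom 1 (N): bond orders sum to 1 → 2 H
  atom 4 (O): bond orders sum to 1 → 1 H
  atom 10 (O): bond orders sum to 2 → 0 H
  atom 12 (O): bond orders sum to 2 → 0 H
  atom 15 (N): bond orders sum to 3 → 0 H
  atom 19 (N): bond orders sum to 1 → 2 H
Lipinski HBD = 5.
Acceptors: N atoms = 3, O atoms = 3 → HBA = 6.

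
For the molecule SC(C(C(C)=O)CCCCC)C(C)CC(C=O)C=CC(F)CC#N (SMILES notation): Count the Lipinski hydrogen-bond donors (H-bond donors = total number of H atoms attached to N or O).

Donors: find every N or O and count the H atoms it carries.
  atom 6 (O): bond orders sum to 2 → 0 H
  atom 17 (O): bond orders sum to 2 → 0 H
  atom 24 (N): bond orders sum to 3 → 0 H
Lipinski HBD = 0.

0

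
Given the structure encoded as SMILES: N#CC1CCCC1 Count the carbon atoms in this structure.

6

Count every carbon token in the SMILES (each C, including those in ring-closure positions and inside branches).
Carbon count: 6.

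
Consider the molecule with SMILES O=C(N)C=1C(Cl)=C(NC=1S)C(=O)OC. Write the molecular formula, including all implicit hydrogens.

C7H7ClN2O3S

Walk through each heavy atom and fill implicit hydrogens from standard valence (C 4, N 3, O 2, S 2, halogen 1):
  atom 1: O, bond orders sum to 2 (valence 2) → 0 H
  atom 2: C, bond orders sum to 4 (valence 4) → 0 H
  atom 3: N, bond orders sum to 1 (valence 3) → 2 H
  atom 4: C, bond orders sum to 4 (valence 4) → 0 H
  atom 5: C, bond orders sum to 4 (valence 4) → 0 H
  atom 6: Cl (halogen, monovalent) → 0 H
  atom 7: C, bond orders sum to 4 (valence 4) → 0 H
  atom 8: N, bond orders sum to 2 (valence 3) → 1 H
  atom 9: C, bond orders sum to 4 (valence 4) → 0 H
  atom 10: S, bond orders sum to 1 (valence 2) → 1 H
  atom 11: C, bond orders sum to 4 (valence 4) → 0 H
  atom 12: O, bond orders sum to 2 (valence 2) → 0 H
  atom 13: O, bond orders sum to 2 (valence 2) → 0 H
  atom 14: C, bond orders sum to 1 (valence 4) → 3 H
Totals → C:7, H:7, Cl:1, N:2, O:3, S:1.
In Hill order: C7H7ClN2O3S.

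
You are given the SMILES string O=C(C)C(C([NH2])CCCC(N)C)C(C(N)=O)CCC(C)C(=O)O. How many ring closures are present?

0

In SMILES, each pair of matching ring-closure digits denotes one ring-closing bond; the number of such bonds equals the number of independent rings.
Ring-closure bonds here: 0.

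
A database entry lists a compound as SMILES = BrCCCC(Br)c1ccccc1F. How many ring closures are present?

In SMILES, each pair of matching ring-closure digits denotes one ring-closing bond; the number of such bonds equals the number of independent rings.
Ring-closure bonds here: 1.

1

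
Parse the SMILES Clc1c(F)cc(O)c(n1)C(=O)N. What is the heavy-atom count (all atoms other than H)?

12

Every atom symbol written in the SMILES (organic subset) is one heavy atom; implicit H are not written.
Heavy atoms by element → C:6, Cl:1, F:1, N:2, O:2.
Total: 12.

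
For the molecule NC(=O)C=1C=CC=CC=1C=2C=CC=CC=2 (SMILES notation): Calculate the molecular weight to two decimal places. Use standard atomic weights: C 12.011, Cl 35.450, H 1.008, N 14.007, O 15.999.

First, the molecular formula is C13H11NO (counting implicit H from valence).
  C: 13 × 12.011 = 156.143
  H: 11 × 1.008 = 11.088
  N: 1 × 14.007 = 14.007
  O: 1 × 15.999 = 15.999
Sum: 13×12.011 + 11×1.008 + 1×14.007 + 1×15.999 = 197.237 → 197.24 g/mol.

197.24 g/mol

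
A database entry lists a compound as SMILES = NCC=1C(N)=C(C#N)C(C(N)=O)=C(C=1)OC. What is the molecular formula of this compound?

Walk through each heavy atom and fill implicit hydrogens from standard valence (C 4, N 3, O 2, S 2, halogen 1):
  atom 1: N, bond orders sum to 1 (valence 3) → 2 H
  atom 2: C, bond orders sum to 2 (valence 4) → 2 H
  atom 3: C, bond orders sum to 4 (valence 4) → 0 H
  atom 4: C, bond orders sum to 4 (valence 4) → 0 H
  atom 5: N, bond orders sum to 1 (valence 3) → 2 H
  atom 6: C, bond orders sum to 4 (valence 4) → 0 H
  atom 7: C, bond orders sum to 4 (valence 4) → 0 H
  atom 8: N, bond orders sum to 3 (valence 3) → 0 H
  atom 9: C, bond orders sum to 4 (valence 4) → 0 H
  atom 10: C, bond orders sum to 4 (valence 4) → 0 H
  atom 11: N, bond orders sum to 1 (valence 3) → 2 H
  atom 12: O, bond orders sum to 2 (valence 2) → 0 H
  atom 13: C, bond orders sum to 4 (valence 4) → 0 H
  atom 14: C, bond orders sum to 3 (valence 4) → 1 H
  atom 15: O, bond orders sum to 2 (valence 2) → 0 H
  atom 16: C, bond orders sum to 1 (valence 4) → 3 H
Totals → C:10, H:12, N:4, O:2.
In Hill order: C10H12N4O2.

C10H12N4O2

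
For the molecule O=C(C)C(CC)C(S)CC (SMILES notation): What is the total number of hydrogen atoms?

16

Walk through each heavy atom and fill implicit hydrogens from standard valence (C 4, N 3, O 2, S 2, halogen 1):
  atom 1: O, bond orders sum to 2 (valence 2) → 0 H
  atom 2: C, bond orders sum to 4 (valence 4) → 0 H
  atom 3: C, bond orders sum to 1 (valence 4) → 3 H
  atom 4: C, bond orders sum to 3 (valence 4) → 1 H
  atom 5: C, bond orders sum to 2 (valence 4) → 2 H
  atom 6: C, bond orders sum to 1 (valence 4) → 3 H
  atom 7: C, bond orders sum to 3 (valence 4) → 1 H
  atom 8: S, bond orders sum to 1 (valence 2) → 1 H
  atom 9: C, bond orders sum to 2 (valence 4) → 2 H
  atom 10: C, bond orders sum to 1 (valence 4) → 3 H
Total hydrogens: 16.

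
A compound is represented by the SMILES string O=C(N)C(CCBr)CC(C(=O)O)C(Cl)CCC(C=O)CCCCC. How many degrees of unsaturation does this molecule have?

Molecular formula: C17H29BrClNO4.
DoU = (2C + 2 + N − H − X) / 2, where X is the halogen count and O/S are ignored.
    = (2·17 + 2 + 1 − 29 − 2) / 2 = 6 / 2 = 3.

3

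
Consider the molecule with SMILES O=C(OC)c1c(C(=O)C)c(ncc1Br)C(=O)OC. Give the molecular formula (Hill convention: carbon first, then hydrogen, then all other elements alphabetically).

C11H10BrNO5

Walk through each heavy atom and fill implicit hydrogens from standard valence (C 4, N 3, O 2, S 2, halogen 1); for lowercase aromatic atoms, an aromatic c carries 1 H when it has two neighbours and 0 H with three, and aromatic n carries 0 H:
  atom 1: O, bond orders sum to 2 (valence 2) → 0 H
  atom 2: C, bond orders sum to 4 (valence 4) → 0 H
  atom 3: O, bond orders sum to 2 (valence 2) → 0 H
  atom 4: C, bond orders sum to 1 (valence 4) → 3 H
  atom 5: aromatic c, 3 neighbours → 0 H
  atom 6: aromatic c, 3 neighbours → 0 H
  atom 7: C, bond orders sum to 4 (valence 4) → 0 H
  atom 8: O, bond orders sum to 2 (valence 2) → 0 H
  atom 9: C, bond orders sum to 1 (valence 4) → 3 H
  atom 10: aromatic c, 3 neighbours → 0 H
  atom 11: aromatic n, 2 neighbours → 0 H
  atom 12: aromatic c, 2 neighbours → 1 H
  atom 13: aromatic c, 3 neighbours → 0 H
  atom 14: Br (halogen, monovalent) → 0 H
  atom 15: C, bond orders sum to 4 (valence 4) → 0 H
  atom 16: O, bond orders sum to 2 (valence 2) → 0 H
  atom 17: O, bond orders sum to 2 (valence 2) → 0 H
  atom 18: C, bond orders sum to 1 (valence 4) → 3 H
Totals → C:11, H:10, Br:1, N:1, O:5.
In Hill order: C11H10BrNO5.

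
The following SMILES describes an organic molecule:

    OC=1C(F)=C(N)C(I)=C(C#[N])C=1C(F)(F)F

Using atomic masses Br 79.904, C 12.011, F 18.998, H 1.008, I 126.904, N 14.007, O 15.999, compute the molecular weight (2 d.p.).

First, the molecular formula is C8H3F4IN2O (counting implicit H from valence).
  C: 8 × 12.011 = 96.088
  F: 4 × 18.998 = 75.992
  H: 3 × 1.008 = 3.024
  I: 1 × 126.904 = 126.904
  N: 2 × 14.007 = 28.014
  O: 1 × 15.999 = 15.999
Sum: 8×12.011 + 4×18.998 + 3×1.008 + 1×126.904 + 2×14.007 + 1×15.999 = 346.021 → 346.02 g/mol.

346.02 g/mol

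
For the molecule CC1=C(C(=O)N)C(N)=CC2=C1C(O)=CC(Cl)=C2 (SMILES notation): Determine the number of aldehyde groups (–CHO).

Scan the SMILES for the aldehyde motif — none present.
Groups that are present: 1 amide, 1 hydroxyl, 1 primary amine.

0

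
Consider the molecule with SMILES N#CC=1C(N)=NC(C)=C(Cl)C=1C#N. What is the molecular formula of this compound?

C8H5ClN4

Walk through each heavy atom and fill implicit hydrogens from standard valence (C 4, N 3, O 2, S 2, halogen 1):
  atom 1: N, bond orders sum to 3 (valence 3) → 0 H
  atom 2: C, bond orders sum to 4 (valence 4) → 0 H
  atom 3: C, bond orders sum to 4 (valence 4) → 0 H
  atom 4: C, bond orders sum to 4 (valence 4) → 0 H
  atom 5: N, bond orders sum to 1 (valence 3) → 2 H
  atom 6: N, bond orders sum to 3 (valence 3) → 0 H
  atom 7: C, bond orders sum to 4 (valence 4) → 0 H
  atom 8: C, bond orders sum to 1 (valence 4) → 3 H
  atom 9: C, bond orders sum to 4 (valence 4) → 0 H
  atom 10: Cl (halogen, monovalent) → 0 H
  atom 11: C, bond orders sum to 4 (valence 4) → 0 H
  atom 12: C, bond orders sum to 4 (valence 4) → 0 H
  atom 13: N, bond orders sum to 3 (valence 3) → 0 H
Totals → C:8, H:5, Cl:1, N:4.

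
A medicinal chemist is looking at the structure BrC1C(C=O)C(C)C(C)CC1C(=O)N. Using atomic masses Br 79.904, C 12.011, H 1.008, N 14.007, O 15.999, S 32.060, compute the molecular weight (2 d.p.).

262.15 g/mol

First, the molecular formula is C10H16BrNO2 (counting implicit H from valence).
  Br: 1 × 79.904 = 79.904
  C: 10 × 12.011 = 120.110
  H: 16 × 1.008 = 16.128
  N: 1 × 14.007 = 14.007
  O: 2 × 15.999 = 31.998
Sum: 1×79.904 + 10×12.011 + 16×1.008 + 1×14.007 + 2×15.999 = 262.147 → 262.15 g/mol.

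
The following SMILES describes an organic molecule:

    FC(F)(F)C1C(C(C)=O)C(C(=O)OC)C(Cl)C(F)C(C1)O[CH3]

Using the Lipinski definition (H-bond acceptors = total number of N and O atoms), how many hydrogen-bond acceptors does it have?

4

N atoms: 0; O atoms: 4.
Lipinski HBA = 0 + 4 = 4.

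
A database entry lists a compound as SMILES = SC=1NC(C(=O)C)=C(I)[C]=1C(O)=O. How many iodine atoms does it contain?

Scan the SMILES for I atoms (remember two-letter symbols like Cl and Br are single atoms).
Iodine count: 1.

1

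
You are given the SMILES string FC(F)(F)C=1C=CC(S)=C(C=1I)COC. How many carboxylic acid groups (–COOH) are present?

Scan the SMILES for the carboxylic acid motif — none present.
Groups that are present: 1 ether, 1 thiol.

0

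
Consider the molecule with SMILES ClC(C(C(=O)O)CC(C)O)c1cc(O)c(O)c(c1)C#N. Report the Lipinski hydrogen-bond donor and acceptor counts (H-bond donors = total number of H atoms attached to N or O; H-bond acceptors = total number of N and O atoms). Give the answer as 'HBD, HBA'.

Donors: find every N or O and count the H atoms it carries.
  atom 5 (O): bond orders sum to 2 → 0 H
  atom 6 (O): bond orders sum to 1 → 1 H
  atom 10 (O): bond orders sum to 1 → 1 H
  atom 14 (O): bond orders sum to 1 → 1 H
  atom 16 (O): bond orders sum to 1 → 1 H
  atom 20 (N): bond orders sum to 3 → 0 H
Lipinski HBD = 4.
Acceptors: N atoms = 1, O atoms = 5 → HBA = 6.

4, 6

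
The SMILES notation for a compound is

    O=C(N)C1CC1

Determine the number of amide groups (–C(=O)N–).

The amide motif appears at heavy-atom position 2 in the SMILES.
Amide count: 1.

1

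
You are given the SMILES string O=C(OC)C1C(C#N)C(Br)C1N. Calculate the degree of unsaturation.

4

Molecular formula: C7H9BrN2O2.
DoU = (2C + 2 + N − H − X) / 2, where X is the halogen count and O/S are ignored.
    = (2·7 + 2 + 2 − 9 − 1) / 2 = 8 / 2 = 4.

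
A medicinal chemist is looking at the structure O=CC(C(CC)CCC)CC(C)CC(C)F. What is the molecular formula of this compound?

C14H27FO

Walk through each heavy atom and fill implicit hydrogens from standard valence (C 4, N 3, O 2, S 2, halogen 1):
  atom 1: O, bond orders sum to 2 (valence 2) → 0 H
  atom 2: C, bond orders sum to 3 (valence 4) → 1 H
  atom 3: C, bond orders sum to 3 (valence 4) → 1 H
  atom 4: C, bond orders sum to 3 (valence 4) → 1 H
  atom 5: C, bond orders sum to 2 (valence 4) → 2 H
  atom 6: C, bond orders sum to 1 (valence 4) → 3 H
  atom 7: C, bond orders sum to 2 (valence 4) → 2 H
  atom 8: C, bond orders sum to 2 (valence 4) → 2 H
  atom 9: C, bond orders sum to 1 (valence 4) → 3 H
  atom 10: C, bond orders sum to 2 (valence 4) → 2 H
  atom 11: C, bond orders sum to 3 (valence 4) → 1 H
  atom 12: C, bond orders sum to 1 (valence 4) → 3 H
  atom 13: C, bond orders sum to 2 (valence 4) → 2 H
  atom 14: C, bond orders sum to 3 (valence 4) → 1 H
  atom 15: C, bond orders sum to 1 (valence 4) → 3 H
  atom 16: F (halogen, monovalent) → 0 H
Totals → C:14, H:27, F:1, O:1.
In Hill order: C14H27FO.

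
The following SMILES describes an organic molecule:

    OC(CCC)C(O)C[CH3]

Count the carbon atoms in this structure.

7

Count every carbon token in the SMILES (each C, including those in ring-closure positions and inside branches).
Carbon count: 7.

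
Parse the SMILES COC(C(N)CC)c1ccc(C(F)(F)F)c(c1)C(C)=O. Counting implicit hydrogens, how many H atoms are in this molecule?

18

Walk through each heavy atom and fill implicit hydrogens from standard valence (C 4, N 3, O 2, S 2, halogen 1); for lowercase aromatic atoms, an aromatic c carries 1 H when it has two neighbours and 0 H with three, and aromatic n carries 0 H:
  atom 1: C, bond orders sum to 1 (valence 4) → 3 H
  atom 2: O, bond orders sum to 2 (valence 2) → 0 H
  atom 3: C, bond orders sum to 3 (valence 4) → 1 H
  atom 4: C, bond orders sum to 3 (valence 4) → 1 H
  atom 5: N, bond orders sum to 1 (valence 3) → 2 H
  atom 6: C, bond orders sum to 2 (valence 4) → 2 H
  atom 7: C, bond orders sum to 1 (valence 4) → 3 H
  atom 8: aromatic c, 3 neighbours → 0 H
  atom 9: aromatic c, 2 neighbours → 1 H
  atom 10: aromatic c, 2 neighbours → 1 H
  atom 11: aromatic c, 3 neighbours → 0 H
  atom 12: C, bond orders sum to 4 (valence 4) → 0 H
  atom 13: F (halogen, monovalent) → 0 H
  atom 14: F (halogen, monovalent) → 0 H
  atom 15: F (halogen, monovalent) → 0 H
  atom 16: aromatic c, 3 neighbours → 0 H
  atom 17: aromatic c, 2 neighbours → 1 H
  atom 18: C, bond orders sum to 4 (valence 4) → 0 H
  atom 19: C, bond orders sum to 1 (valence 4) → 3 H
  atom 20: O, bond orders sum to 2 (valence 2) → 0 H
Total hydrogens: 18.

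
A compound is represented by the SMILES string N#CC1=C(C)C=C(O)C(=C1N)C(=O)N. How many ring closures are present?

In SMILES, each pair of matching ring-closure digits denotes one ring-closing bond; the number of such bonds equals the number of independent rings.
Ring-closure bonds here: 1.

1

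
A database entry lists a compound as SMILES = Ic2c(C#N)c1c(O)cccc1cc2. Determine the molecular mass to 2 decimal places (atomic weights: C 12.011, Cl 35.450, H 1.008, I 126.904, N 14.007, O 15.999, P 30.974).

295.08 g/mol

First, the molecular formula is C11H6INO (counting implicit H from valence).
  C: 11 × 12.011 = 132.121
  H: 6 × 1.008 = 6.048
  I: 1 × 126.904 = 126.904
  N: 1 × 14.007 = 14.007
  O: 1 × 15.999 = 15.999
Sum: 11×12.011 + 6×1.008 + 1×126.904 + 1×14.007 + 1×15.999 = 295.079 → 295.08 g/mol.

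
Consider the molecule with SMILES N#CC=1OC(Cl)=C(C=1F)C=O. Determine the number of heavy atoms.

11

Every atom symbol written in the SMILES (organic subset) is one heavy atom; implicit H are not written.
Heavy atoms by element → C:6, Cl:1, F:1, N:1, O:2.
Total: 11.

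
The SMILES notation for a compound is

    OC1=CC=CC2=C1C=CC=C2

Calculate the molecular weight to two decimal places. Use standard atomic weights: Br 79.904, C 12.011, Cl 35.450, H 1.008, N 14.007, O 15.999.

First, the molecular formula is C10H8O (counting implicit H from valence).
  C: 10 × 12.011 = 120.110
  H: 8 × 1.008 = 8.064
  O: 1 × 15.999 = 15.999
Sum: 10×12.011 + 8×1.008 + 1×15.999 = 144.173 → 144.17 g/mol.

144.17 g/mol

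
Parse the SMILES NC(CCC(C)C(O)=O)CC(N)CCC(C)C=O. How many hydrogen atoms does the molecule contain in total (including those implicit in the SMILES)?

Walk through each heavy atom and fill implicit hydrogens from standard valence (C 4, N 3, O 2, S 2, halogen 1):
  atom 1: N, bond orders sum to 1 (valence 3) → 2 H
  atom 2: C, bond orders sum to 3 (valence 4) → 1 H
  atom 3: C, bond orders sum to 2 (valence 4) → 2 H
  atom 4: C, bond orders sum to 2 (valence 4) → 2 H
  atom 5: C, bond orders sum to 3 (valence 4) → 1 H
  atom 6: C, bond orders sum to 1 (valence 4) → 3 H
  atom 7: C, bond orders sum to 4 (valence 4) → 0 H
  atom 8: O, bond orders sum to 1 (valence 2) → 1 H
  atom 9: O, bond orders sum to 2 (valence 2) → 0 H
  atom 10: C, bond orders sum to 2 (valence 4) → 2 H
  atom 11: C, bond orders sum to 3 (valence 4) → 1 H
  atom 12: N, bond orders sum to 1 (valence 3) → 2 H
  atom 13: C, bond orders sum to 2 (valence 4) → 2 H
  atom 14: C, bond orders sum to 2 (valence 4) → 2 H
  atom 15: C, bond orders sum to 3 (valence 4) → 1 H
  atom 16: C, bond orders sum to 1 (valence 4) → 3 H
  atom 17: C, bond orders sum to 3 (valence 4) → 1 H
  atom 18: O, bond orders sum to 2 (valence 2) → 0 H
Total hydrogens: 26.

26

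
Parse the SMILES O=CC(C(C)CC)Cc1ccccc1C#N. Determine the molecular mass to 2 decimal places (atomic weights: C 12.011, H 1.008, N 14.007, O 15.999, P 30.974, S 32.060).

First, the molecular formula is C14H17NO (counting implicit H from valence).
  C: 14 × 12.011 = 168.154
  H: 17 × 1.008 = 17.136
  N: 1 × 14.007 = 14.007
  O: 1 × 15.999 = 15.999
Sum: 14×12.011 + 17×1.008 + 1×14.007 + 1×15.999 = 215.296 → 215.30 g/mol.

215.30 g/mol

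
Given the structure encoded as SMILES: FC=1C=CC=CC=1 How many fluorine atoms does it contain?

Scan the SMILES for F atoms (remember two-letter symbols like Cl and Br are single atoms).
Fluorine count: 1.

1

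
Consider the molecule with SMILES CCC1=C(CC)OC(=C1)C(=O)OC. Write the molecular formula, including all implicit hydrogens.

Walk through each heavy atom and fill implicit hydrogens from standard valence (C 4, N 3, O 2, S 2, halogen 1):
  atom 1: C, bond orders sum to 1 (valence 4) → 3 H
  atom 2: C, bond orders sum to 2 (valence 4) → 2 H
  atom 3: C, bond orders sum to 4 (valence 4) → 0 H
  atom 4: C, bond orders sum to 4 (valence 4) → 0 H
  atom 5: C, bond orders sum to 2 (valence 4) → 2 H
  atom 6: C, bond orders sum to 1 (valence 4) → 3 H
  atom 7: O, bond orders sum to 2 (valence 2) → 0 H
  atom 8: C, bond orders sum to 4 (valence 4) → 0 H
  atom 9: C, bond orders sum to 3 (valence 4) → 1 H
  atom 10: C, bond orders sum to 4 (valence 4) → 0 H
  atom 11: O, bond orders sum to 2 (valence 2) → 0 H
  atom 12: O, bond orders sum to 2 (valence 2) → 0 H
  atom 13: C, bond orders sum to 1 (valence 4) → 3 H
Totals → C:10, H:14, O:3.
In Hill order: C10H14O3.

C10H14O3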